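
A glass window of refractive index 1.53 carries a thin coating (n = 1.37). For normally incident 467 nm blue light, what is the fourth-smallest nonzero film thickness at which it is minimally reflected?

Ray reflecting at the top interface goes from n = 1.0 toward n = 1.37: a half-wave phase shift.
At the lower boundary (n = 1.37 to n = 1.53) the reflected ray undergoes a half-wave phase shift.
The two reflections carry the same phase change, so no net offset.
For dark reflection here: 2 n t = (m + ½) λ.
The fourth-smallest nonzero thickness corresponds to m = 3: t = (m + ½) λ / (2 n) = 3.50 × 467 / (2 × 1.37) = 597 nm.

597 nm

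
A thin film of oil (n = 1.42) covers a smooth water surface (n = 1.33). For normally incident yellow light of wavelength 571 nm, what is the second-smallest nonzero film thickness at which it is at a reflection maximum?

Top surface (1.0 → 1.42): reflection off a higher-index medium gives a half-wave phase shift.
Bottom surface (1.42 → 1.33): reflection off a lower-index medium gives no phase shift.
Exactly one π shift → a net half-wave offset.
So the condition for constructive reflection is 2 n t = (m + ½) λ.
The second-smallest nonzero thickness corresponds to m = 1: t = (m + ½) λ / (2 n) = 1.50 × 571 / (2 × 1.42) = 302 nm.

302 nm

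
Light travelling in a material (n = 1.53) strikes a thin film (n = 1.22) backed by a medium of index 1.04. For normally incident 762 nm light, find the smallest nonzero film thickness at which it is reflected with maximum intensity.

312 nm

At the upper boundary (n = 1.53 to n = 1.22) the reflected ray undergoes no phase shift.
At the lower boundary (n = 1.22 to n = 1.04) the reflected ray undergoes no phase shift.
Zero or two π shifts → no net half-wave offset.
With no net inversion, constructive interference in reflection requires 2 n t = m λ.
Minimum nonzero at m = 1: t = λ / (2 n) = 762 / (2 × 1.22) = 312 nm.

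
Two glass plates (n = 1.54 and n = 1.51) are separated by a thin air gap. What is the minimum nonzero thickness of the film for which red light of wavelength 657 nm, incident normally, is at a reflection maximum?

At the upper boundary (n = 1.54 to n = 1.0) the reflected ray undergoes no phase shift.
Bottom surface (1.0 → 1.51): reflection off a higher-index medium gives a half-wave phase shift.
Net: one phase inversion between the two reflected rays.
With one net inversion, constructive interference in reflection requires 2 n t = (m + ½) λ.
Minimum at m = 0: t = λ / (4 n) = 657 / (4 × 1.0) = 164 nm.

164 nm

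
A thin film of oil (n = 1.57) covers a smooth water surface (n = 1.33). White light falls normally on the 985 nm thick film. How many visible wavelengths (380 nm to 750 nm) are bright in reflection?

Top surface (1.0 → 1.57): reflection off a higher-index medium gives a half-wave phase shift.
Ray reflecting at the bottom interface goes from n = 1.57 toward n = 1.33: no phase shift.
Net: one phase inversion between the two reflected rays.
For bright reflection here: 2 n t = (m + ½) λ.
λ = 2 n t / (m + ½) = 3093 / (m + ½) nm.
m=3: 884 nm (IR); m=4: 687 nm (visible); m=5: 562 nm (visible); m=6: 476 nm (visible); m=7: 412 nm (visible); m=8: 364 nm (UV).

4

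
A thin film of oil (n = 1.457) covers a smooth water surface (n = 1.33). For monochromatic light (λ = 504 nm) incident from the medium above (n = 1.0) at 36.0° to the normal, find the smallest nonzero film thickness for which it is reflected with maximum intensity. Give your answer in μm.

0.0945 μm

Top surface (1.0 → 1.457): reflection off a higher-index medium gives a half-wave phase shift.
Ray reflecting at the bottom interface goes from n = 1.457 toward n = 1.33: no phase shift.
Net: one phase inversion between the two reflected rays.
So the condition for constructive reflection is 2 n t cos θ_r = (m + ½) λ.
Snell's law: 1.0 sin 36.0° = 1.457 sin θ_r → sin θ_r = 0.403, cos θ_r = 0.915.
Minimum at m = 0: t = λ / (4 n cos θ_r) = 504 / (4 × 1.457 × 0.915) = 94.5 nm.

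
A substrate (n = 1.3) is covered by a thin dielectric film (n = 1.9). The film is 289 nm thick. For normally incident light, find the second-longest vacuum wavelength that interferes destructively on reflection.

549 nm

At the upper boundary (n = 1.0 to n = 1.9) the reflected ray undergoes a half-wave phase shift.
Bottom surface (1.9 → 1.3): reflection off a lower-index medium gives no phase shift.
Exactly one π shift → a net half-wave offset.
With one net inversion, destructive interference in reflection requires 2 n t = m λ.
λ = 2 n t / m. The second-longest wavelength is m = 2: λ = 2 × 1.9 × 289 / 2.00 = 549 nm.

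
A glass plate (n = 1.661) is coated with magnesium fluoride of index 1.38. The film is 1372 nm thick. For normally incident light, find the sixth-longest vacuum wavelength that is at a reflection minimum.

688 nm

Ray reflecting at the top interface goes from n = 1.0 toward n = 1.38: a half-wave phase shift.
Ray reflecting at the bottom interface goes from n = 1.38 toward n = 1.661: a half-wave phase shift.
The two reflections carry the same phase change, so no net offset.
For weak reflection here: 2 n t = (m + ½) λ.
λ = 2 n t / (m + ½). The sixth-longest wavelength is m = 5: λ = 2 × 1.38 × 1372 / 5.50 = 688 nm.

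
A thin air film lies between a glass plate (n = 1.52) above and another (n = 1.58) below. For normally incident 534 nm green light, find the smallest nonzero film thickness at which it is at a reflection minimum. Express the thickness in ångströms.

2670 Å

Top surface (1.52 → 1.0): reflection off a lower-index medium gives no phase shift.
Bottom surface (1.0 → 1.58): reflection off a higher-index medium gives a half-wave phase shift.
The two reflections differ by half a wavelength.
For minimum reflection here: 2 n t = m λ.
Minimum nonzero at m = 1: t = λ / (2 n) = 534 / (2 × 1.0) = 267 nm.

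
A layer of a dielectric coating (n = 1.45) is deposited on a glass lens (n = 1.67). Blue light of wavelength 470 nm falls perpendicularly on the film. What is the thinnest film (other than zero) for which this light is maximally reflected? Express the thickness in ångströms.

1621 Å

Top surface (1.0 → 1.45): reflection off a higher-index medium gives a half-wave phase shift.
Ray reflecting at the bottom interface goes from n = 1.45 toward n = 1.67: a half-wave phase shift.
Net: no relative phase inversion (both shifts match).
So the condition for constructive reflection is 2 n t = m λ.
Minimum nonzero at m = 1: t = λ / (2 n) = 470 / (2 × 1.45) = 162 nm.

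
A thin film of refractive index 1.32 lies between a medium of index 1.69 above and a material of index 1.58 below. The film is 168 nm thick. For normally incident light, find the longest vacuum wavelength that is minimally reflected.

At the upper boundary (n = 1.69 to n = 1.32) the reflected ray undergoes no phase shift.
Ray reflecting at the bottom interface goes from n = 1.32 toward n = 1.58: a half-wave phase shift.
The two reflections differ by half a wavelength.
For minimum reflection here: 2 n t = m λ.
λ = 2 n t / m. The longest wavelength is m = 1: λ = 2 × 1.32 × 168 / 1.00 = 444 nm.

444 nm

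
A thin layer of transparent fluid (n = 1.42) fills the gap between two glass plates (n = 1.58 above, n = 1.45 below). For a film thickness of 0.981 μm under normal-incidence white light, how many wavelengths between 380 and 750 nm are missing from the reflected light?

4

Top surface (1.58 → 1.42): reflection off a lower-index medium gives no phase shift.
Ray reflecting at the bottom interface goes from n = 1.42 toward n = 1.45: a half-wave phase shift.
Net: one phase inversion between the two reflected rays.
So the condition for destructive reflection is 2 n t = m λ.
λ = 2 n t / m = 2786 / m nm.
m=3: 929 nm (IR); m=4: 697 nm (visible); m=5: 557 nm (visible); m=6: 464 nm (visible); m=7: 398 nm (visible); m=8: 348 nm (UV).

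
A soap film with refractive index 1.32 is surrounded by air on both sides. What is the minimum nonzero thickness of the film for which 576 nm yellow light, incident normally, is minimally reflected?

218 nm

Top surface (1.0 → 1.32): reflection off a higher-index medium gives a half-wave phase shift.
At the lower boundary (n = 1.32 to n = 1.0) the reflected ray undergoes no phase shift.
The two reflections differ by half a wavelength.
For minimum reflection here: 2 n t = m λ.
Minimum nonzero at m = 1: t = λ / (2 n) = 576 / (2 × 1.32) = 218 nm.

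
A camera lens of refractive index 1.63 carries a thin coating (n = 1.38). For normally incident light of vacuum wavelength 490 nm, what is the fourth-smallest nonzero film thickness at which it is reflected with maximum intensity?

710 nm

At the upper boundary (n = 1.0 to n = 1.38) the reflected ray undergoes a half-wave phase shift.
Bottom surface (1.38 → 1.63): reflection off a higher-index medium gives a half-wave phase shift.
The two reflections carry the same phase change, so no net offset.
For bright reflection here: 2 n t = m λ.
The fourth-smallest nonzero thickness corresponds to m = 4: t = m λ / (2 n) = 4.00 × 490 / (2 × 1.38) = 710 nm.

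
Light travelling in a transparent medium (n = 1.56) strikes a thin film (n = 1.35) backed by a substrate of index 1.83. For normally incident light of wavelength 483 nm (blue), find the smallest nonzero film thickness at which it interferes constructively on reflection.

89.4 nm

Ray reflecting at the top interface goes from n = 1.56 toward n = 1.35: no phase shift.
Bottom surface (1.35 → 1.83): reflection off a higher-index medium gives a half-wave phase shift.
The two reflections differ by half a wavelength.
For strong reflection here: 2 n t = (m + ½) λ.
Minimum at m = 0: t = λ / (4 n) = 483 / (4 × 1.35) = 89.4 nm.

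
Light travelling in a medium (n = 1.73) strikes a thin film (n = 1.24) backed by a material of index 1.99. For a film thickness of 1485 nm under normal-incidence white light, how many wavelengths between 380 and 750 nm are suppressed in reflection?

Top surface (1.73 → 1.24): reflection off a lower-index medium gives no phase shift.
At the lower boundary (n = 1.24 to n = 1.99) the reflected ray undergoes a half-wave phase shift.
The two reflections differ by half a wavelength.
With one net inversion, destructive interference in reflection requires 2 n t = m λ.
λ = 2 n t / m = 3683 / m nm.
m=4: 921 nm (IR); m=5: 737 nm (visible); m=6: 614 nm (visible); m=7: 526 nm (visible); m=8: 460 nm (visible); m=9: 409 nm (visible); m=10: 368 nm (UV).

5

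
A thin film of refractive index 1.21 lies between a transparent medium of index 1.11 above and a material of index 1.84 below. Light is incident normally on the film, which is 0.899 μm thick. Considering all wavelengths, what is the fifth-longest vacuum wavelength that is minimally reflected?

483 nm

At the upper boundary (n = 1.11 to n = 1.21) the reflected ray undergoes a half-wave phase shift.
At the lower boundary (n = 1.21 to n = 1.84) the reflected ray undergoes a half-wave phase shift.
Net: no relative phase inversion (both shifts match).
For dark reflection here: 2 n t = (m + ½) λ.
λ = 2 n t / (m + ½). The fifth-longest wavelength is m = 4: λ = 2 × 1.21 × 899 / 4.50 = 483 nm.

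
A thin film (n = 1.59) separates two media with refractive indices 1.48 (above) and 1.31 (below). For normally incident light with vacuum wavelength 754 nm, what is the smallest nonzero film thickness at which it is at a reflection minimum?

237 nm

At the upper boundary (n = 1.48 to n = 1.59) the reflected ray undergoes a half-wave phase shift.
Bottom surface (1.59 → 1.31): reflection off a lower-index medium gives no phase shift.
Exactly one π shift → a net half-wave offset.
With one net inversion, destructive interference in reflection requires 2 n t = m λ.
The smallest nonzero thickness corresponds to m = 1: t = m λ / (2 n) = 1.00 × 754 / (2 × 1.59) = 237 nm.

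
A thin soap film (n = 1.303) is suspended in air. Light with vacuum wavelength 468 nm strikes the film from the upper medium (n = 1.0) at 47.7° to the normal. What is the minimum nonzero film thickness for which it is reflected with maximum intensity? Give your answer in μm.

0.109 μm

At the upper boundary (n = 1.0 to n = 1.303) the reflected ray undergoes a half-wave phase shift.
Bottom surface (1.303 → 1.0): reflection off a lower-index medium gives no phase shift.
Net: one phase inversion between the two reflected rays.
For bright reflection here: 2 n t cos θ_r = (m + ½) λ.
Snell's law: 1.0 sin 47.7° = 1.303 sin θ_r → sin θ_r = 0.568, cos θ_r = 0.823.
Minimum at m = 0: t = λ / (4 n cos θ_r) = 468 / (4 × 1.303 × 0.823) = 109 nm.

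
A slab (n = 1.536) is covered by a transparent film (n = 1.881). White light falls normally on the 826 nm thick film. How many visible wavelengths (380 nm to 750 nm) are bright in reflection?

At the upper boundary (n = 1.0 to n = 1.881) the reflected ray undergoes a half-wave phase shift.
Ray reflecting at the bottom interface goes from n = 1.881 toward n = 1.536: no phase shift.
Exactly one π shift → a net half-wave offset.
For strong reflection here: 2 n t = (m + ½) λ.
λ = 2 n t / (m + ½) = 3107 / (m + ½) nm.
m=3: 888 nm (IR); m=4: 691 nm (visible); m=5: 565 nm (visible); m=6: 478 nm (visible); m=7: 414 nm (visible); m=8: 366 nm (UV).

4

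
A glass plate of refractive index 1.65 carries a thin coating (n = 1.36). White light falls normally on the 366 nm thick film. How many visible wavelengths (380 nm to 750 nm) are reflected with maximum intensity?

1

At the upper boundary (n = 1.0 to n = 1.36) the reflected ray undergoes a half-wave phase shift.
Bottom surface (1.36 → 1.65): reflection off a higher-index medium gives a half-wave phase shift.
Net: no relative phase inversion (both shifts match).
For bright reflection here: 2 n t = m λ.
λ = 2 n t / m = 996 / m nm.
m=1: 996 nm (IR); m=2: 498 nm (visible); m=3: 332 nm (UV).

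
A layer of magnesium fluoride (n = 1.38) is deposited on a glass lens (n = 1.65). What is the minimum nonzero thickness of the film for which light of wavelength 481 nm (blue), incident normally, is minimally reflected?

At the upper boundary (n = 1.0 to n = 1.38) the reflected ray undergoes a half-wave phase shift.
At the lower boundary (n = 1.38 to n = 1.65) the reflected ray undergoes a half-wave phase shift.
Zero or two π shifts → no net half-wave offset.
So the condition for destructive reflection is 2 n t = (m + ½) λ.
Minimum at m = 0: t = λ / (4 n) = 481 / (4 × 1.38) = 87.1 nm.

87.1 nm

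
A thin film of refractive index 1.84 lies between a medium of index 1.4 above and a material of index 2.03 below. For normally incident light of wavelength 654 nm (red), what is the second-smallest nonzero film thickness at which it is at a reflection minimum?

267 nm

Ray reflecting at the top interface goes from n = 1.4 toward n = 1.84: a half-wave phase shift.
At the lower boundary (n = 1.84 to n = 2.03) the reflected ray undergoes a half-wave phase shift.
The two reflections carry the same phase change, so no net offset.
With no net inversion, destructive interference in reflection requires 2 n t = (m + ½) λ.
The second-smallest nonzero thickness corresponds to m = 1: t = (m + ½) λ / (2 n) = 1.50 × 654 / (2 × 1.84) = 267 nm.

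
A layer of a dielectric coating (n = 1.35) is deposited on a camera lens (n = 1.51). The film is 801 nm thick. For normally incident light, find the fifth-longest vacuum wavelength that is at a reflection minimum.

481 nm

Ray reflecting at the top interface goes from n = 1.0 toward n = 1.35: a half-wave phase shift.
At the lower boundary (n = 1.35 to n = 1.51) the reflected ray undergoes a half-wave phase shift.
The two reflections carry the same phase change, so no net offset.
For minimum reflection here: 2 n t = (m + ½) λ.
λ = 2 n t / (m + ½). The fifth-longest wavelength is m = 4: λ = 2 × 1.35 × 801 / 4.50 = 481 nm.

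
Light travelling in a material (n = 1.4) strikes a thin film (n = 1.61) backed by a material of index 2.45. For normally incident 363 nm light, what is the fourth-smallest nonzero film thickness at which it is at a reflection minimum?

395 nm

Top surface (1.4 → 1.61): reflection off a higher-index medium gives a half-wave phase shift.
At the lower boundary (n = 1.61 to n = 2.45) the reflected ray undergoes a half-wave phase shift.
The two reflections carry the same phase change, so no net offset.
So the condition for destructive reflection is 2 n t = (m + ½) λ.
The fourth-smallest nonzero thickness corresponds to m = 3: t = (m + ½) λ / (2 n) = 3.50 × 363 / (2 × 1.61) = 395 nm.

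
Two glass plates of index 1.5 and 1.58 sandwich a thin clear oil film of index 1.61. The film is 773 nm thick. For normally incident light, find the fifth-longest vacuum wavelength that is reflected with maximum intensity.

Top surface (1.5 → 1.61): reflection off a higher-index medium gives a half-wave phase shift.
Bottom surface (1.61 → 1.58): reflection off a lower-index medium gives no phase shift.
The two reflections differ by half a wavelength.
So the condition for constructive reflection is 2 n t = (m + ½) λ.
λ = 2 n t / (m + ½). The fifth-longest wavelength is m = 4: λ = 2 × 1.61 × 773 / 4.50 = 553 nm.

553 nm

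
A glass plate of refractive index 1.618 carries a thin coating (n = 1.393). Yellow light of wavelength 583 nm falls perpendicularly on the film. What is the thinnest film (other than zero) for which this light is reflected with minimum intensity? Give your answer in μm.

0.105 μm

Ray reflecting at the top interface goes from n = 1.0 toward n = 1.393: a half-wave phase shift.
Bottom surface (1.393 → 1.618): reflection off a higher-index medium gives a half-wave phase shift.
The two reflections carry the same phase change, so no net offset.
With no net inversion, destructive interference in reflection requires 2 n t = (m + ½) λ.
Minimum at m = 0: t = λ / (4 n) = 583 / (4 × 1.393) = 105 nm.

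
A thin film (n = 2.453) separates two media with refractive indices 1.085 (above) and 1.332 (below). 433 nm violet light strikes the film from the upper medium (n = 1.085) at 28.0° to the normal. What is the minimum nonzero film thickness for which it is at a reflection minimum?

At the upper boundary (n = 1.085 to n = 2.453) the reflected ray undergoes a half-wave phase shift.
Bottom surface (2.453 → 1.332): reflection off a lower-index medium gives no phase shift.
Net: one phase inversion between the two reflected rays.
With one net inversion, destructive interference in reflection requires 2 n t cos θ_r = m λ.
Snell's law: 1.085 sin 28.0° = 2.453 sin θ_r → sin θ_r = 0.208, cos θ_r = 0.978.
Minimum nonzero at m = 1: t = λ / (2 n cos θ_r) = 433 / (2 × 2.453 × 0.978) = 90.2 nm.

90.2 nm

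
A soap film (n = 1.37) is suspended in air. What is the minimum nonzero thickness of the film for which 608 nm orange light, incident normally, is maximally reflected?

111 nm

Top surface (1.0 → 1.37): reflection off a higher-index medium gives a half-wave phase shift.
At the lower boundary (n = 1.37 to n = 1.0) the reflected ray undergoes no phase shift.
The two reflections differ by half a wavelength.
For strong reflection here: 2 n t = (m + ½) λ.
Minimum at m = 0: t = λ / (4 n) = 608 / (4 × 1.37) = 111 nm.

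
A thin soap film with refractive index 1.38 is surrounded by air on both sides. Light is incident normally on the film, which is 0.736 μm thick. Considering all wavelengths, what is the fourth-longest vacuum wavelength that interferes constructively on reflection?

Ray reflecting at the top interface goes from n = 1.0 toward n = 1.38: a half-wave phase shift.
At the lower boundary (n = 1.38 to n = 1.0) the reflected ray undergoes no phase shift.
Exactly one π shift → a net half-wave offset.
With one net inversion, constructive interference in reflection requires 2 n t = (m + ½) λ.
λ = 2 n t / (m + ½). The fourth-longest wavelength is m = 3: λ = 2 × 1.38 × 736 / 3.50 = 580 nm.

580 nm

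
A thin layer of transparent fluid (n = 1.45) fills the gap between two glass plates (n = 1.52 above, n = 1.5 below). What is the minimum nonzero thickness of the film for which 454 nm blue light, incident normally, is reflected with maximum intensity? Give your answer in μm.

0.0783 μm

Ray reflecting at the top interface goes from n = 1.52 toward n = 1.45: no phase shift.
Bottom surface (1.45 → 1.5): reflection off a higher-index medium gives a half-wave phase shift.
Exactly one π shift → a net half-wave offset.
So the condition for constructive reflection is 2 n t = (m + ½) λ.
Minimum at m = 0: t = λ / (4 n) = 454 / (4 × 1.45) = 78.3 nm.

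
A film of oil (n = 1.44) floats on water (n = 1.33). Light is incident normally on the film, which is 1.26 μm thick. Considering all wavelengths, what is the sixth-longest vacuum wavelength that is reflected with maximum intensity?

Top surface (1.0 → 1.44): reflection off a higher-index medium gives a half-wave phase shift.
Bottom surface (1.44 → 1.33): reflection off a lower-index medium gives no phase shift.
Exactly one π shift → a net half-wave offset.
With one net inversion, constructive interference in reflection requires 2 n t = (m + ½) λ.
λ = 2 n t / (m + ½). The sixth-longest wavelength is m = 5: λ = 2 × 1.44 × 1260 / 5.50 = 660 nm.

660 nm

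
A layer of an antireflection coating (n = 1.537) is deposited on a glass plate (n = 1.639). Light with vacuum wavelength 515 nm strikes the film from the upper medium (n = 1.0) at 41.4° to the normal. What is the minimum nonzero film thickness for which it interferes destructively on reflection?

92.8 nm

Ray reflecting at the top interface goes from n = 1.0 toward n = 1.537: a half-wave phase shift.
Ray reflecting at the bottom interface goes from n = 1.537 toward n = 1.639: a half-wave phase shift.
The two reflections carry the same phase change, so no net offset.
With no net inversion, destructive interference in reflection requires 2 n t cos θ_r = (m + ½) λ.
Snell's law: 1.0 sin 41.4° = 1.537 sin θ_r → sin θ_r = 0.430, cos θ_r = 0.903.
Minimum at m = 0: t = λ / (4 n cos θ_r) = 515 / (4 × 1.537 × 0.903) = 92.8 nm.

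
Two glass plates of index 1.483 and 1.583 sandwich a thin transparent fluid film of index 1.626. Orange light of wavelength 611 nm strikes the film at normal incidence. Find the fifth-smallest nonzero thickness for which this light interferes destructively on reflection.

At the upper boundary (n = 1.483 to n = 1.626) the reflected ray undergoes a half-wave phase shift.
At the lower boundary (n = 1.626 to n = 1.583) the reflected ray undergoes no phase shift.
The two reflections differ by half a wavelength.
With one net inversion, destructive interference in reflection requires 2 n t = m λ.
The fifth-smallest nonzero thickness corresponds to m = 5: t = m λ / (2 n) = 5.00 × 611 / (2 × 1.626) = 939 nm.

939 nm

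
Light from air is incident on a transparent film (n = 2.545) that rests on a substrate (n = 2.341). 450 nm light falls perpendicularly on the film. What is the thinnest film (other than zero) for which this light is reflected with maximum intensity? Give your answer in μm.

Top surface (1.0 → 2.545): reflection off a higher-index medium gives a half-wave phase shift.
At the lower boundary (n = 2.545 to n = 2.341) the reflected ray undergoes no phase shift.
Exactly one π shift → a net half-wave offset.
With one net inversion, constructive interference in reflection requires 2 n t = (m + ½) λ.
Minimum at m = 0: t = λ / (4 n) = 450 / (4 × 2.545) = 44.2 nm.

0.0442 μm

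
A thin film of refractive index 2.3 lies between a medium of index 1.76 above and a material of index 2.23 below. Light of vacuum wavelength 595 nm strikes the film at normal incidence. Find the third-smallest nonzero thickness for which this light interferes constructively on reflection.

At the upper boundary (n = 1.76 to n = 2.3) the reflected ray undergoes a half-wave phase shift.
At the lower boundary (n = 2.3 to n = 2.23) the reflected ray undergoes no phase shift.
Exactly one π shift → a net half-wave offset.
So the condition for constructive reflection is 2 n t = (m + ½) λ.
The third-smallest nonzero thickness corresponds to m = 2: t = (m + ½) λ / (2 n) = 2.50 × 595 / (2 × 2.3) = 323 nm.

323 nm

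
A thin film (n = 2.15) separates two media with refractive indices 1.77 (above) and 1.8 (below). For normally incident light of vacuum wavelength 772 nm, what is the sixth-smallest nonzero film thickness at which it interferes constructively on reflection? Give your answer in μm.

0.987 μm

Top surface (1.77 → 2.15): reflection off a higher-index medium gives a half-wave phase shift.
Bottom surface (2.15 → 1.8): reflection off a lower-index medium gives no phase shift.
Net: one phase inversion between the two reflected rays.
With one net inversion, constructive interference in reflection requires 2 n t = (m + ½) λ.
The sixth-smallest nonzero thickness corresponds to m = 5: t = (m + ½) λ / (2 n) = 5.50 × 772 / (2 × 2.15) = 987 nm.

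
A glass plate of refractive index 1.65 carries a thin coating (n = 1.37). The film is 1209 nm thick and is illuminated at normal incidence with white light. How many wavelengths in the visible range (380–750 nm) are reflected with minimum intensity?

At the upper boundary (n = 1.0 to n = 1.37) the reflected ray undergoes a half-wave phase shift.
Bottom surface (1.37 → 1.65): reflection off a higher-index medium gives a half-wave phase shift.
Zero or two π shifts → no net half-wave offset.
For minimum reflection here: 2 n t = (m + ½) λ.
λ = 2 n t / (m + ½) = 3313 / (m + ½) nm.
m=3: 946 nm (IR); m=4: 736 nm (visible); m=5: 602 nm (visible); m=6: 510 nm (visible); m=7: 442 nm (visible); m=8: 390 nm (visible); m=9: 349 nm (UV).

5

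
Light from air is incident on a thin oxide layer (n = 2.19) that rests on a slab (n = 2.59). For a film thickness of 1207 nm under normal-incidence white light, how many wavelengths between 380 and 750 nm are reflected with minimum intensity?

7

Ray reflecting at the top interface goes from n = 1.0 toward n = 2.19: a half-wave phase shift.
Ray reflecting at the bottom interface goes from n = 2.19 toward n = 2.59: a half-wave phase shift.
Net: no relative phase inversion (both shifts match).
With no net inversion, destructive interference in reflection requires 2 n t = (m + ½) λ.
λ = 2 n t / (m + ½) = 5287 / (m + ½) nm.
m=6: 813 nm (IR); m=7: 705 nm (visible); m=8: 622 nm (visible); m=9: 556 nm (visible); m=10: 503 nm (visible); m=11: 460 nm (visible); m=12: 423 nm (visible); m=13: 392 nm (visible); m=14: 365 nm (UV).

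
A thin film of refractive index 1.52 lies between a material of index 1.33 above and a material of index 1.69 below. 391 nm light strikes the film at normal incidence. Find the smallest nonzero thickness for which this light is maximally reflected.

Ray reflecting at the top interface goes from n = 1.33 toward n = 1.52: a half-wave phase shift.
Ray reflecting at the bottom interface goes from n = 1.52 toward n = 1.69: a half-wave phase shift.
Zero or two π shifts → no net half-wave offset.
With no net inversion, constructive interference in reflection requires 2 n t = m λ.
The smallest nonzero thickness corresponds to m = 1: t = m λ / (2 n) = 1.00 × 391 / (2 × 1.52) = 129 nm.

129 nm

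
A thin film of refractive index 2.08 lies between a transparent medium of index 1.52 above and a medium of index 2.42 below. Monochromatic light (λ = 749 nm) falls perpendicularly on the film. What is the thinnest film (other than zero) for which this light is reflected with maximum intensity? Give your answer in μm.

0.180 μm

Ray reflecting at the top interface goes from n = 1.52 toward n = 2.08: a half-wave phase shift.
Ray reflecting at the bottom interface goes from n = 2.08 toward n = 2.42: a half-wave phase shift.
The two reflections carry the same phase change, so no net offset.
So the condition for constructive reflection is 2 n t = m λ.
Minimum nonzero at m = 1: t = λ / (2 n) = 749 / (2 × 2.08) = 180 nm.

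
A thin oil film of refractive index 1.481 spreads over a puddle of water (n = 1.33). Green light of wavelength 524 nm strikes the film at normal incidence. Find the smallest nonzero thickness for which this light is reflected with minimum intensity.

177 nm

Ray reflecting at the top interface goes from n = 1.0 toward n = 1.481: a half-wave phase shift.
Ray reflecting at the bottom interface goes from n = 1.481 toward n = 1.33: no phase shift.
Exactly one π shift → a net half-wave offset.
So the condition for destructive reflection is 2 n t = m λ.
The smallest nonzero thickness corresponds to m = 1: t = m λ / (2 n) = 1.00 × 524 / (2 × 1.481) = 177 nm.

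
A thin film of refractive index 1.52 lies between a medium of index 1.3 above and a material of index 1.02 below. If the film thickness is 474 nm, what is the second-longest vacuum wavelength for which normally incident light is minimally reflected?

720 nm

Top surface (1.3 → 1.52): reflection off a higher-index medium gives a half-wave phase shift.
At the lower boundary (n = 1.52 to n = 1.02) the reflected ray undergoes no phase shift.
The two reflections differ by half a wavelength.
So the condition for destructive reflection is 2 n t = m λ.
λ = 2 n t / m. The second-longest wavelength is m = 2: λ = 2 × 1.52 × 474 / 2.00 = 720 nm.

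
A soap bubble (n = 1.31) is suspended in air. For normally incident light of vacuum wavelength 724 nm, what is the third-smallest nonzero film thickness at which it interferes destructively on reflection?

Top surface (1.0 → 1.31): reflection off a higher-index medium gives a half-wave phase shift.
Bottom surface (1.31 → 1.0): reflection off a lower-index medium gives no phase shift.
Exactly one π shift → a net half-wave offset.
With one net inversion, destructive interference in reflection requires 2 n t = m λ.
The third-smallest nonzero thickness corresponds to m = 3: t = m λ / (2 n) = 3.00 × 724 / (2 × 1.31) = 829 nm.

829 nm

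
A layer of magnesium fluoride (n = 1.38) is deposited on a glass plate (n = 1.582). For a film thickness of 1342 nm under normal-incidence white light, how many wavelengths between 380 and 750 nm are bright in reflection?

At the upper boundary (n = 1.0 to n = 1.38) the reflected ray undergoes a half-wave phase shift.
At the lower boundary (n = 1.38 to n = 1.582) the reflected ray undergoes a half-wave phase shift.
Zero or two π shifts → no net half-wave offset.
For strong reflection here: 2 n t = m λ.
λ = 2 n t / m = 3704 / m nm.
m=4: 926 nm (IR); m=5: 741 nm (visible); m=6: 617 nm (visible); m=7: 529 nm (visible); m=8: 463 nm (visible); m=9: 412 nm (visible); m=10: 370 nm (UV).

5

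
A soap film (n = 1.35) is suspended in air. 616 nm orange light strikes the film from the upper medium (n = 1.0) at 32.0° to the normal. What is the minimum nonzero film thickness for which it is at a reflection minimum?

248 nm

Top surface (1.0 → 1.35): reflection off a higher-index medium gives a half-wave phase shift.
Bottom surface (1.35 → 1.0): reflection off a lower-index medium gives no phase shift.
Exactly one π shift → a net half-wave offset.
With one net inversion, destructive interference in reflection requires 2 n t cos θ_r = m λ.
Snell's law: 1.0 sin 32.0° = 1.35 sin θ_r → sin θ_r = 0.393, cos θ_r = 0.920.
Minimum nonzero at m = 1: t = λ / (2 n cos θ_r) = 616 / (2 × 1.35 × 0.920) = 248 nm.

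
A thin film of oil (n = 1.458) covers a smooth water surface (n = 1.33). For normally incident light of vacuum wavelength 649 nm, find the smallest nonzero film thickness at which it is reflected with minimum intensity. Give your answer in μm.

At the upper boundary (n = 1.0 to n = 1.458) the reflected ray undergoes a half-wave phase shift.
At the lower boundary (n = 1.458 to n = 1.33) the reflected ray undergoes no phase shift.
The two reflections differ by half a wavelength.
With one net inversion, destructive interference in reflection requires 2 n t = m λ.
Minimum nonzero at m = 1: t = λ / (2 n) = 649 / (2 × 1.458) = 223 nm.

0.223 μm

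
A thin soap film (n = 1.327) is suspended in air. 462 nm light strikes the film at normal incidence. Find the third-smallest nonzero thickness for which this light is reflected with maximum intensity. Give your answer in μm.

0.435 μm

Top surface (1.0 → 1.327): reflection off a higher-index medium gives a half-wave phase shift.
Ray reflecting at the bottom interface goes from n = 1.327 toward n = 1.0: no phase shift.
Net: one phase inversion between the two reflected rays.
With one net inversion, constructive interference in reflection requires 2 n t = (m + ½) λ.
The third-smallest nonzero thickness corresponds to m = 2: t = (m + ½) λ / (2 n) = 2.50 × 462 / (2 × 1.327) = 435 nm.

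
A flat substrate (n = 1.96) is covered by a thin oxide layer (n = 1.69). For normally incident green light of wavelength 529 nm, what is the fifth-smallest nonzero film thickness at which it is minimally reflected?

704 nm

Top surface (1.0 → 1.69): reflection off a higher-index medium gives a half-wave phase shift.
At the lower boundary (n = 1.69 to n = 1.96) the reflected ray undergoes a half-wave phase shift.
Net: no relative phase inversion (both shifts match).
With no net inversion, destructive interference in reflection requires 2 n t = (m + ½) λ.
The fifth-smallest nonzero thickness corresponds to m = 4: t = (m + ½) λ / (2 n) = 4.50 × 529 / (2 × 1.69) = 704 nm.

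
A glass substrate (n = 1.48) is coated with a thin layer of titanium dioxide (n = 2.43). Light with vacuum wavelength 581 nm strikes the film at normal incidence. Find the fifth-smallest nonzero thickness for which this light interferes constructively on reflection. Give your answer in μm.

0.538 μm

Ray reflecting at the top interface goes from n = 1.0 toward n = 2.43: a half-wave phase shift.
Ray reflecting at the bottom interface goes from n = 2.43 toward n = 1.48: no phase shift.
Net: one phase inversion between the two reflected rays.
With one net inversion, constructive interference in reflection requires 2 n t = (m + ½) λ.
The fifth-smallest nonzero thickness corresponds to m = 4: t = (m + ½) λ / (2 n) = 4.50 × 581 / (2 × 2.43) = 538 nm.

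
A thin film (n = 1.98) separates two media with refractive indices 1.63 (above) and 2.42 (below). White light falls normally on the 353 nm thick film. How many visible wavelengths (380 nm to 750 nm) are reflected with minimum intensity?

2

Ray reflecting at the top interface goes from n = 1.63 toward n = 1.98: a half-wave phase shift.
Ray reflecting at the bottom interface goes from n = 1.98 toward n = 2.42: a half-wave phase shift.
Zero or two π shifts → no net half-wave offset.
With no net inversion, destructive interference in reflection requires 2 n t = (m + ½) λ.
λ = 2 n t / (m + ½) = 1398 / (m + ½) nm.
m=1: 932 nm (IR); m=2: 559 nm (visible); m=3: 399 nm (visible); m=4: 311 nm (UV).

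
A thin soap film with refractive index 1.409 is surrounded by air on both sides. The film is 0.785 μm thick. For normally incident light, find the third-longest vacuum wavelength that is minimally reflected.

At the upper boundary (n = 1.0 to n = 1.409) the reflected ray undergoes a half-wave phase shift.
At the lower boundary (n = 1.409 to n = 1.0) the reflected ray undergoes no phase shift.
Exactly one π shift → a net half-wave offset.
For dark reflection here: 2 n t = m λ.
λ = 2 n t / m. The third-longest wavelength is m = 3: λ = 2 × 1.409 × 785 / 3.00 = 737 nm.

737 nm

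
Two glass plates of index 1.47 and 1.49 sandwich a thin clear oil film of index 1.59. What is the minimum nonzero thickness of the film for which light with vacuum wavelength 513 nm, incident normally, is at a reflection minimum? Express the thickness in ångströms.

1613 Å

Top surface (1.47 → 1.59): reflection off a higher-index medium gives a half-wave phase shift.
Bottom surface (1.59 → 1.49): reflection off a lower-index medium gives no phase shift.
Exactly one π shift → a net half-wave offset.
So the condition for destructive reflection is 2 n t = m λ.
Minimum nonzero at m = 1: t = λ / (2 n) = 513 / (2 × 1.59) = 161 nm.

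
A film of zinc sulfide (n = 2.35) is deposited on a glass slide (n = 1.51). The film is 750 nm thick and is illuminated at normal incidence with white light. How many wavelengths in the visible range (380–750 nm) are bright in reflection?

Top surface (1.0 → 2.35): reflection off a higher-index medium gives a half-wave phase shift.
At the lower boundary (n = 2.35 to n = 1.51) the reflected ray undergoes no phase shift.
Net: one phase inversion between the two reflected rays.
For bright reflection here: 2 n t = (m + ½) λ.
λ = 2 n t / (m + ½) = 3525 / (m + ½) nm.
m=4: 783 nm (IR); m=5: 641 nm (visible); m=6: 542 nm (visible); m=7: 470 nm (visible); m=8: 415 nm (visible); m=9: 371 nm (UV).

4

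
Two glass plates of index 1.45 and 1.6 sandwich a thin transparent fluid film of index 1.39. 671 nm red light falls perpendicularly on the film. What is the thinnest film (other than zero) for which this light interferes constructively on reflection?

At the upper boundary (n = 1.45 to n = 1.39) the reflected ray undergoes no phase shift.
Ray reflecting at the bottom interface goes from n = 1.39 toward n = 1.6: a half-wave phase shift.
Net: one phase inversion between the two reflected rays.
So the condition for constructive reflection is 2 n t = (m + ½) λ.
Minimum at m = 0: t = λ / (4 n) = 671 / (4 × 1.39) = 121 nm.

121 nm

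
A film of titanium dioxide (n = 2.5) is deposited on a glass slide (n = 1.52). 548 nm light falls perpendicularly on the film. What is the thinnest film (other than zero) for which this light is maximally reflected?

54.8 nm

At the upper boundary (n = 1.0 to n = 2.5) the reflected ray undergoes a half-wave phase shift.
Bottom surface (2.5 → 1.52): reflection off a lower-index medium gives no phase shift.
Exactly one π shift → a net half-wave offset.
So the condition for constructive reflection is 2 n t = (m + ½) λ.
Minimum at m = 0: t = λ / (4 n) = 548 / (4 × 2.5) = 54.8 nm.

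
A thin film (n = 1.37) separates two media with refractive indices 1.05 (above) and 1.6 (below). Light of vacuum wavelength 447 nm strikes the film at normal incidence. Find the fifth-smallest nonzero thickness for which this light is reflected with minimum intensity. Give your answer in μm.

0.734 μm

Top surface (1.05 → 1.37): reflection off a higher-index medium gives a half-wave phase shift.
Bottom surface (1.37 → 1.6): reflection off a higher-index medium gives a half-wave phase shift.
The two reflections carry the same phase change, so no net offset.
For dark reflection here: 2 n t = (m + ½) λ.
The fifth-smallest nonzero thickness corresponds to m = 4: t = (m + ½) λ / (2 n) = 4.50 × 447 / (2 × 1.37) = 734 nm.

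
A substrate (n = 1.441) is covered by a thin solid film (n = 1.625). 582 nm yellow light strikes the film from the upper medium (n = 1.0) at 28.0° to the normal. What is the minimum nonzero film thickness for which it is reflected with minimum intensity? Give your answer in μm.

Ray reflecting at the top interface goes from n = 1.0 toward n = 1.625: a half-wave phase shift.
Ray reflecting at the bottom interface goes from n = 1.625 toward n = 1.441: no phase shift.
Exactly one π shift → a net half-wave offset.
For minimum reflection here: 2 n t cos θ_r = m λ.
Snell's law: 1.0 sin 28.0° = 1.625 sin θ_r → sin θ_r = 0.289, cos θ_r = 0.957.
Minimum nonzero at m = 1: t = λ / (2 n cos θ_r) = 582 / (2 × 1.625 × 0.957) = 187 nm.

0.187 μm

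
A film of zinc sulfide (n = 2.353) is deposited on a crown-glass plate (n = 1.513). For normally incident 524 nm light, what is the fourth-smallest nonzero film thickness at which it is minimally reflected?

Top surface (1.0 → 2.353): reflection off a higher-index medium gives a half-wave phase shift.
Ray reflecting at the bottom interface goes from n = 2.353 toward n = 1.513: no phase shift.
Exactly one π shift → a net half-wave offset.
With one net inversion, destructive interference in reflection requires 2 n t = m λ.
The fourth-smallest nonzero thickness corresponds to m = 4: t = m λ / (2 n) = 4.00 × 524 / (2 × 2.353) = 445 nm.

445 nm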